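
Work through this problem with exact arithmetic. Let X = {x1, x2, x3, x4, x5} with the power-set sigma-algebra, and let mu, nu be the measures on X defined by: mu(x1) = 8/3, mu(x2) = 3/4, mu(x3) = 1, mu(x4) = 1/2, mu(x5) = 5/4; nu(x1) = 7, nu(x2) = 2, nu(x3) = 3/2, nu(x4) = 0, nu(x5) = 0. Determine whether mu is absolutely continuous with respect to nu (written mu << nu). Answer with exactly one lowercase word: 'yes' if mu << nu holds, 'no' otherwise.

mu << nu means: every nu-null measurable set is also mu-null; equivalently, for every atom x, if nu({x}) = 0 then mu({x}) = 0.
Checking each atom:
  x1: nu = 7 > 0 -> no constraint.
  x2: nu = 2 > 0 -> no constraint.
  x3: nu = 3/2 > 0 -> no constraint.
  x4: nu = 0, mu = 1/2 > 0 -> violates mu << nu.
  x5: nu = 0, mu = 5/4 > 0 -> violates mu << nu.
The atom(s) x4, x5 violate the condition (nu = 0 but mu > 0). Therefore mu is NOT absolutely continuous w.r.t. nu.

no


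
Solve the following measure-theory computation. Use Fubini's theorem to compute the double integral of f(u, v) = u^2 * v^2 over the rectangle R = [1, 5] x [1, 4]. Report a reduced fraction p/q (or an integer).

f(u, v) is a tensor product of a function of u and a function of v, and both factors are bounded continuous (hence Lebesgue integrable) on the rectangle, so Fubini's theorem applies:
  integral_R f d(m x m) = (integral_a1^b1 u^2 du) * (integral_a2^b2 v^2 dv).
Inner integral in u: integral_{1}^{5} u^2 du = (5^3 - 1^3)/3
  = 124/3.
Inner integral in v: integral_{1}^{4} v^2 dv = (4^3 - 1^3)/3
  = 21.
Product: (124/3) * (21) = 868.

868


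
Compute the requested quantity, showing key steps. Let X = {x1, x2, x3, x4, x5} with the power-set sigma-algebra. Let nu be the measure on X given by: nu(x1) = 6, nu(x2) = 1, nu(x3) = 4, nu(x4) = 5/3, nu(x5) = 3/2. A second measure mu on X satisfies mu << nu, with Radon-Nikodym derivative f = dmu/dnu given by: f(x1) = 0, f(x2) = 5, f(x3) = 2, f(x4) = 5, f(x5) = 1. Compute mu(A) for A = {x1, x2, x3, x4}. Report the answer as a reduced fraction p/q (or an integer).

By the defining property of the Radon-Nikodym derivative, for every measurable set A,
  mu(A) = integral_A f dnu.
Since nu is a discrete measure concentrated on the atoms of X, the integral over A reduces to the sum
  mu(A) = sum_{x in A} f(x) * nu({x}).
Computing each term:
  x1: f(x1) * nu(x1) = 0 * 6 = 0.
  x2: f(x2) * nu(x2) = 5 * 1 = 5.
  x3: f(x3) * nu(x3) = 2 * 4 = 8.
  x4: f(x4) * nu(x4) = 5 * 5/3 = 25/3.
Summing: mu(A) = 0 + 5 + 8 + 25/3 = 64/3.

64/3


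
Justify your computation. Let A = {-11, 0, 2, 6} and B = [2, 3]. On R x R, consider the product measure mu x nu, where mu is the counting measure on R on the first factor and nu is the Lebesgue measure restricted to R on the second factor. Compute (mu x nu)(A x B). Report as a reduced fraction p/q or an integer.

For a measurable rectangle A x B, the product measure satisfies
  (mu x nu)(A x B) = mu(A) * nu(B).
  mu(A) = 4.
  nu(B) = 1.
  (mu x nu)(A x B) = 4 * 1 = 4.

4


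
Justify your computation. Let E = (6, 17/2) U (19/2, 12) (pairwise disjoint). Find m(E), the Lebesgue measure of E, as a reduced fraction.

For pairwise disjoint intervals, m(union_i I_i) = sum_i m(I_i),
and m is invariant under swapping open/closed endpoints (single points have measure 0).
So m(E) = sum_i (b_i - a_i).
  I_1 has length 17/2 - 6 = 5/2.
  I_2 has length 12 - 19/2 = 5/2.
Summing:
  m(E) = 5/2 + 5/2 = 5.

5


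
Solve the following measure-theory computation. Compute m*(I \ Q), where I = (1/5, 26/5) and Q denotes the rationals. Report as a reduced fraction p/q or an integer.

The interval I = (1/5, 26/5) has m(I) = 26/5 - 1/5 = 5 (endpoints are measure-zero, so open/closed/half-open agree). Write I = (I cap Q) u (I \ Q). The rationals in I are countable, so m*(I cap Q) = 0 (cover each rational by intervals whose total length is arbitrarily small). By countable subadditivity m*(I) <= m*(I cap Q) + m*(I \ Q), hence m*(I \ Q) >= m(I) = 5. The reverse inequality m*(I \ Q) <= m*(I) = 5 is trivial since (I \ Q) is a subset of I. Therefore m*(I \ Q) = 5.

5


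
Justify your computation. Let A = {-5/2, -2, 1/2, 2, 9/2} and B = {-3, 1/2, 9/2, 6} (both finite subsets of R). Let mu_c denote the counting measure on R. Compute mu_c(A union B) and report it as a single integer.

Counting measure on a finite set equals cardinality. By inclusion-exclusion, |A union B| = |A| + |B| - |A cap B|.
|A| = 5, |B| = 4, |A cap B| = 2.
So mu_c(A union B) = 5 + 4 - 2 = 7.

7


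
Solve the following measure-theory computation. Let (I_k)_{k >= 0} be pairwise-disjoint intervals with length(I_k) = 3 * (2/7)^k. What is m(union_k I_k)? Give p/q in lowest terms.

By countable additivity of the Lebesgue measure on pairwise disjoint measurable sets,
  m(union_{k >= 0} I_k) = sum_{k >= 0} m(I_k) = sum_{k >= 0} a * r^k,
  with a = 3 and r = 2/7.
Since 0 < r = 2/7 < 1, the geometric series converges:
  sum_{k >= 0} a * r^k = a / (1 - r).
  = 3 / (1 - 2/7)
  = 3 / (5/7)
  = 21/5.

21/5


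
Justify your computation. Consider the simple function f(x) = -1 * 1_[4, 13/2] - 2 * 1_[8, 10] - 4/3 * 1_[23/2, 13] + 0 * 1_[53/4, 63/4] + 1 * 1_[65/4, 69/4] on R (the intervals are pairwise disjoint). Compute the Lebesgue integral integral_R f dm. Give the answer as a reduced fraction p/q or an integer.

For a simple function f = sum_i c_i * 1_{A_i} with disjoint A_i,
  integral f dm = sum_i c_i * m(A_i).
Lengths of the A_i:
  m(A_1) = 13/2 - 4 = 5/2.
  m(A_2) = 10 - 8 = 2.
  m(A_3) = 13 - 23/2 = 3/2.
  m(A_4) = 63/4 - 53/4 = 5/2.
  m(A_5) = 69/4 - 65/4 = 1.
Contributions c_i * m(A_i):
  (-1) * (5/2) = -5/2.
  (-2) * (2) = -4.
  (-4/3) * (3/2) = -2.
  (0) * (5/2) = 0.
  (1) * (1) = 1.
Total: -5/2 - 4 - 2 + 0 + 1 = -15/2.

-15/2


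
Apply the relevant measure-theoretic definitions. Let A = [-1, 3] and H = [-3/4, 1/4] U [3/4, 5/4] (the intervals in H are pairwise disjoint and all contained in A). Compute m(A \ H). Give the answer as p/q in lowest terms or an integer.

The ambient interval has length m(A) = 3 - (-1) = 4.
Since the holes are disjoint and sit inside A, by finite additivity
  m(H) = sum_i (b_i - a_i), and m(A \ H) = m(A) - m(H).
Computing the hole measures:
  m(H_1) = 1/4 - (-3/4) = 1.
  m(H_2) = 5/4 - 3/4 = 1/2.
Summed: m(H) = 1 + 1/2 = 3/2.
So m(A \ H) = 4 - 3/2 = 5/2.

5/2


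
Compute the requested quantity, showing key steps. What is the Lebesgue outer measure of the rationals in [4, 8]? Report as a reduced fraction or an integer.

Q cap [4, 8] is countable; list its elements as q_1, q_2, ... . Fix eps > 0 and cover the k-th point by an interval of length eps * 2^(-k). The cover has total length eps * sum_{k>=1} 2^(-k) = eps, so by definition of outer measure m*(Q cap [4, 8]) <= eps. Since eps was arbitrary and m* >= 0, the outer measure is 0.

0


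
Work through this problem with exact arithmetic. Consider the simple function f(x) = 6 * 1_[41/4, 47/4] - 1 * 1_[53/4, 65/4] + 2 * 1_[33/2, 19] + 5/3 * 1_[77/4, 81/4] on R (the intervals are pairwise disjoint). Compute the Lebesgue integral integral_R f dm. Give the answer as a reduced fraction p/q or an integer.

For a simple function f = sum_i c_i * 1_{A_i} with disjoint A_i,
  integral f dm = sum_i c_i * m(A_i).
Lengths of the A_i:
  m(A_1) = 47/4 - 41/4 = 3/2.
  m(A_2) = 65/4 - 53/4 = 3.
  m(A_3) = 19 - 33/2 = 5/2.
  m(A_4) = 81/4 - 77/4 = 1.
Contributions c_i * m(A_i):
  (6) * (3/2) = 9.
  (-1) * (3) = -3.
  (2) * (5/2) = 5.
  (5/3) * (1) = 5/3.
Total: 9 - 3 + 5 + 5/3 = 38/3.

38/3


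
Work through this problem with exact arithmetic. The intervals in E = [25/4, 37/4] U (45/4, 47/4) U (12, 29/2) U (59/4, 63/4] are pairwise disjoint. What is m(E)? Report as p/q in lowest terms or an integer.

For pairwise disjoint intervals, m(union_i I_i) = sum_i m(I_i),
and m is invariant under swapping open/closed endpoints (single points have measure 0).
So m(E) = sum_i (b_i - a_i).
  I_1 has length 37/4 - 25/4 = 3.
  I_2 has length 47/4 - 45/4 = 1/2.
  I_3 has length 29/2 - 12 = 5/2.
  I_4 has length 63/4 - 59/4 = 1.
Summing:
  m(E) = 3 + 1/2 + 5/2 + 1 = 7.

7


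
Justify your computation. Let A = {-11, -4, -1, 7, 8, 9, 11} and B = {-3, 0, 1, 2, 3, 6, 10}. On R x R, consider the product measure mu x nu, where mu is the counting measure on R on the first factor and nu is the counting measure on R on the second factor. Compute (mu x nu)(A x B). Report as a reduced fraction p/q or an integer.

For a measurable rectangle A x B, the product measure satisfies
  (mu x nu)(A x B) = mu(A) * nu(B).
  mu(A) = 7.
  nu(B) = 7.
  (mu x nu)(A x B) = 7 * 7 = 49.

49


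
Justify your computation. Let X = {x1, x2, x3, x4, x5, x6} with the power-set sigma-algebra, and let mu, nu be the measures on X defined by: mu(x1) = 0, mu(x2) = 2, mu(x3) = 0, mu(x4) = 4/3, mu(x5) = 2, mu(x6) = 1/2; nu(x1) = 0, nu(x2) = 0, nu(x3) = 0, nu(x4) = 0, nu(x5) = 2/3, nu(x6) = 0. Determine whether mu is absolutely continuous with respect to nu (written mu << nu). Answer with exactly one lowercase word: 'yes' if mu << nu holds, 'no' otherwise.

mu << nu means: every nu-null measurable set is also mu-null; equivalently, for every atom x, if nu({x}) = 0 then mu({x}) = 0.
Checking each atom:
  x1: nu = 0, mu = 0 -> consistent with mu << nu.
  x2: nu = 0, mu = 2 > 0 -> violates mu << nu.
  x3: nu = 0, mu = 0 -> consistent with mu << nu.
  x4: nu = 0, mu = 4/3 > 0 -> violates mu << nu.
  x5: nu = 2/3 > 0 -> no constraint.
  x6: nu = 0, mu = 1/2 > 0 -> violates mu << nu.
The atom(s) x2, x4, x6 violate the condition (nu = 0 but mu > 0). Therefore mu is NOT absolutely continuous w.r.t. nu.

no


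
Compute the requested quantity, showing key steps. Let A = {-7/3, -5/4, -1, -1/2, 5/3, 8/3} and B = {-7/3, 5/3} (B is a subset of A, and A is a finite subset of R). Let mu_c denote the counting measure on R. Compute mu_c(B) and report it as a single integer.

Counting measure assigns mu_c(E) = |E| (number of elements) when E is finite.
B has 2 element(s), so mu_c(B) = 2.

2


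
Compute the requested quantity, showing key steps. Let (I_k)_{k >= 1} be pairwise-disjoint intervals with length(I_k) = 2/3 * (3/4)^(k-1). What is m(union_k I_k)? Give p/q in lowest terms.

By countable additivity of the Lebesgue measure on pairwise disjoint measurable sets,
  m(union_{k >= 1} I_k) = sum_{k >= 1} m(I_k) = sum_{k >= 1} a * r^(k-1),
  with a = 2/3 and r = 3/4.
Since 0 < r = 3/4 < 1, the geometric series converges:
  sum_{k >= 1} a * r^(k-1) = a / (1 - r).
  = 2/3 / (1 - 3/4)
  = 2/3 / (1/4)
  = 8/3.

8/3


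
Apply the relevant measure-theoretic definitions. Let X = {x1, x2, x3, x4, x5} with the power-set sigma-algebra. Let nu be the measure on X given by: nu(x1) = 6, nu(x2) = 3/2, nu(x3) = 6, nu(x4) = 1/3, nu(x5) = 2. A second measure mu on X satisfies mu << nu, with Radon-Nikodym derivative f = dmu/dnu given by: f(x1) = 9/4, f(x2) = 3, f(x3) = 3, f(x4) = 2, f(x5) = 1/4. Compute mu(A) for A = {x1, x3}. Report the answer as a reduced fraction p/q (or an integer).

By the defining property of the Radon-Nikodym derivative, for every measurable set A,
  mu(A) = integral_A f dnu.
Since nu is a discrete measure concentrated on the atoms of X, the integral over A reduces to the sum
  mu(A) = sum_{x in A} f(x) * nu({x}).
Computing each term:
  x1: f(x1) * nu(x1) = 9/4 * 6 = 27/2.
  x3: f(x3) * nu(x3) = 3 * 6 = 18.
Summing: mu(A) = 27/2 + 18 = 63/2.

63/2


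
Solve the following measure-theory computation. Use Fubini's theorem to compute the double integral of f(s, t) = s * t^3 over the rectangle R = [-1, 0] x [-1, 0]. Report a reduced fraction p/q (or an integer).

f(s, t) is a tensor product of a function of s and a function of t, and both factors are bounded continuous (hence Lebesgue integrable) on the rectangle, so Fubini's theorem applies:
  integral_R f d(m x m) = (integral_a1^b1 s ds) * (integral_a2^b2 t^3 dt).
Inner integral in s: integral_{-1}^{0} s ds = (0^2 - (-1)^2)/2
  = -1/2.
Inner integral in t: integral_{-1}^{0} t^3 dt = (0^4 - (-1)^4)/4
  = -1/4.
Product: (-1/2) * (-1/4) = 1/8.

1/8


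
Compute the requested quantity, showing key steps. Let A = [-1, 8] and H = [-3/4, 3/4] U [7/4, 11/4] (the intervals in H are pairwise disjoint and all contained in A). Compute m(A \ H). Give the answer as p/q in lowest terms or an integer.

The ambient interval has length m(A) = 8 - (-1) = 9.
Since the holes are disjoint and sit inside A, by finite additivity
  m(H) = sum_i (b_i - a_i), and m(A \ H) = m(A) - m(H).
Computing the hole measures:
  m(H_1) = 3/4 - (-3/4) = 3/2.
  m(H_2) = 11/4 - 7/4 = 1.
Summed: m(H) = 3/2 + 1 = 5/2.
So m(A \ H) = 9 - 5/2 = 13/2.

13/2


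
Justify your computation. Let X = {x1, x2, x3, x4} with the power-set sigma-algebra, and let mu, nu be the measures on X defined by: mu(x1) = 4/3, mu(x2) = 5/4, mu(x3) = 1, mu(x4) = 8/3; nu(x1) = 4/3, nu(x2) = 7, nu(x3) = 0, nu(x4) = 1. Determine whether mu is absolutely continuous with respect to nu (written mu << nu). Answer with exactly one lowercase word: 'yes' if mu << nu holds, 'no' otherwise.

mu << nu means: every nu-null measurable set is also mu-null; equivalently, for every atom x, if nu({x}) = 0 then mu({x}) = 0.
Checking each atom:
  x1: nu = 4/3 > 0 -> no constraint.
  x2: nu = 7 > 0 -> no constraint.
  x3: nu = 0, mu = 1 > 0 -> violates mu << nu.
  x4: nu = 1 > 0 -> no constraint.
The atom(s) x3 violate the condition (nu = 0 but mu > 0). Therefore mu is NOT absolutely continuous w.r.t. nu.

no


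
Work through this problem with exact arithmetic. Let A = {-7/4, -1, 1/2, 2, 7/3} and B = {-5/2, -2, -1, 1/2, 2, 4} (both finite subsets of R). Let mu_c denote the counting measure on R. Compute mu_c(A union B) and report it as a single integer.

Counting measure on a finite set equals cardinality. By inclusion-exclusion, |A union B| = |A| + |B| - |A cap B|.
|A| = 5, |B| = 6, |A cap B| = 3.
So mu_c(A union B) = 5 + 6 - 3 = 8.

8


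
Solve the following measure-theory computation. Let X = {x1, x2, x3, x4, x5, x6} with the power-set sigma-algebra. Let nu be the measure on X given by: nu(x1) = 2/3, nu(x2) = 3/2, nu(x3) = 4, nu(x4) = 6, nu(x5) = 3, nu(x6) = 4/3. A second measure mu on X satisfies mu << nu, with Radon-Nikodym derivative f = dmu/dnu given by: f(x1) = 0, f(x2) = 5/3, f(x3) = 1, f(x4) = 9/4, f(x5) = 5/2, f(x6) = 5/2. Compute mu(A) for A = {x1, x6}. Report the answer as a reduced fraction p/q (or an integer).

By the defining property of the Radon-Nikodym derivative, for every measurable set A,
  mu(A) = integral_A f dnu.
Since nu is a discrete measure concentrated on the atoms of X, the integral over A reduces to the sum
  mu(A) = sum_{x in A} f(x) * nu({x}).
Computing each term:
  x1: f(x1) * nu(x1) = 0 * 2/3 = 0.
  x6: f(x6) * nu(x6) = 5/2 * 4/3 = 10/3.
Summing: mu(A) = 0 + 10/3 = 10/3.

10/3


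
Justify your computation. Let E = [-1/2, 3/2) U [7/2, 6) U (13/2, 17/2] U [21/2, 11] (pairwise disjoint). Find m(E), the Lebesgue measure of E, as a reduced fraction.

For pairwise disjoint intervals, m(union_i I_i) = sum_i m(I_i),
and m is invariant under swapping open/closed endpoints (single points have measure 0).
So m(E) = sum_i (b_i - a_i).
  I_1 has length 3/2 - (-1/2) = 2.
  I_2 has length 6 - 7/2 = 5/2.
  I_3 has length 17/2 - 13/2 = 2.
  I_4 has length 11 - 21/2 = 1/2.
Summing:
  m(E) = 2 + 5/2 + 2 + 1/2 = 7.

7


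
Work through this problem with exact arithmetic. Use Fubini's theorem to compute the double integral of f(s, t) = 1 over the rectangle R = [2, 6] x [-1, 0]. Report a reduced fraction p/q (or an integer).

f(s, t) is a tensor product of a function of s and a function of t, and both factors are bounded continuous (hence Lebesgue integrable) on the rectangle, so Fubini's theorem applies:
  integral_R f d(m x m) = (integral_a1^b1 1 ds) * (integral_a2^b2 1 dt).
Inner integral in s: integral_{2}^{6} 1 ds = (6^1 - 2^1)/1
  = 4.
Inner integral in t: integral_{-1}^{0} 1 dt = (0^1 - (-1)^1)/1
  = 1.
Product: (4) * (1) = 4.

4


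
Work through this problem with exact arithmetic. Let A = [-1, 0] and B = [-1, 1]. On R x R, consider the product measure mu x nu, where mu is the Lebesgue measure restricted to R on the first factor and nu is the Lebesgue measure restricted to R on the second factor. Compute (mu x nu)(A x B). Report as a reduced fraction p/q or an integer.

For a measurable rectangle A x B, the product measure satisfies
  (mu x nu)(A x B) = mu(A) * nu(B).
  mu(A) = 1.
  nu(B) = 2.
  (mu x nu)(A x B) = 1 * 2 = 2.

2


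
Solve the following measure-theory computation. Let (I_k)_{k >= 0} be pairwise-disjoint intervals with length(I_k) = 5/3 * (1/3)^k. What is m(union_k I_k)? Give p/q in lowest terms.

By countable additivity of the Lebesgue measure on pairwise disjoint measurable sets,
  m(union_{k >= 0} I_k) = sum_{k >= 0} m(I_k) = sum_{k >= 0} a * r^k,
  with a = 5/3 and r = 1/3.
Since 0 < r = 1/3 < 1, the geometric series converges:
  sum_{k >= 0} a * r^k = a / (1 - r).
  = 5/3 / (1 - 1/3)
  = 5/3 / (2/3)
  = 5/2.

5/2


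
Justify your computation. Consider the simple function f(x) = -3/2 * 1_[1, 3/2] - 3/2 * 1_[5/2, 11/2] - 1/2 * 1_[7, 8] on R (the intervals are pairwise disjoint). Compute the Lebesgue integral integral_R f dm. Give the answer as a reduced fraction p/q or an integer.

For a simple function f = sum_i c_i * 1_{A_i} with disjoint A_i,
  integral f dm = sum_i c_i * m(A_i).
Lengths of the A_i:
  m(A_1) = 3/2 - 1 = 1/2.
  m(A_2) = 11/2 - 5/2 = 3.
  m(A_3) = 8 - 7 = 1.
Contributions c_i * m(A_i):
  (-3/2) * (1/2) = -3/4.
  (-3/2) * (3) = -9/2.
  (-1/2) * (1) = -1/2.
Total: -3/4 - 9/2 - 1/2 = -23/4.

-23/4


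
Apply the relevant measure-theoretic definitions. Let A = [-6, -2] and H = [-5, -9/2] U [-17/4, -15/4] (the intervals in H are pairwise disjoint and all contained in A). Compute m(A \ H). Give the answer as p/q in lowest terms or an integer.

The ambient interval has length m(A) = -2 - (-6) = 4.
Since the holes are disjoint and sit inside A, by finite additivity
  m(H) = sum_i (b_i - a_i), and m(A \ H) = m(A) - m(H).
Computing the hole measures:
  m(H_1) = -9/2 - (-5) = 1/2.
  m(H_2) = -15/4 - (-17/4) = 1/2.
Summed: m(H) = 1/2 + 1/2 = 1.
So m(A \ H) = 4 - 1 = 3.

3


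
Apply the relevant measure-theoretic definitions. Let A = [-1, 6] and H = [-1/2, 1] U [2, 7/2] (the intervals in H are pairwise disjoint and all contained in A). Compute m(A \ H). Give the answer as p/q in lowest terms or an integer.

The ambient interval has length m(A) = 6 - (-1) = 7.
Since the holes are disjoint and sit inside A, by finite additivity
  m(H) = sum_i (b_i - a_i), and m(A \ H) = m(A) - m(H).
Computing the hole measures:
  m(H_1) = 1 - (-1/2) = 3/2.
  m(H_2) = 7/2 - 2 = 3/2.
Summed: m(H) = 3/2 + 3/2 = 3.
So m(A \ H) = 7 - 3 = 4.

4


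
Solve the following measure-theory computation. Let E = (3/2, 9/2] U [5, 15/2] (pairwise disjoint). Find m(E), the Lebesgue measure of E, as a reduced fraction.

For pairwise disjoint intervals, m(union_i I_i) = sum_i m(I_i),
and m is invariant under swapping open/closed endpoints (single points have measure 0).
So m(E) = sum_i (b_i - a_i).
  I_1 has length 9/2 - 3/2 = 3.
  I_2 has length 15/2 - 5 = 5/2.
Summing:
  m(E) = 3 + 5/2 = 11/2.

11/2


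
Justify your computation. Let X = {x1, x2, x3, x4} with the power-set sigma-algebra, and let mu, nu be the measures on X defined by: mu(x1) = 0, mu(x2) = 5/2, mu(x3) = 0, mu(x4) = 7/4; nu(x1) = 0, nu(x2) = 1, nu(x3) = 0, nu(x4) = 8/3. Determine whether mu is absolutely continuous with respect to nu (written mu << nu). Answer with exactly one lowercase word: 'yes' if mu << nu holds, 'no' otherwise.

mu << nu means: every nu-null measurable set is also mu-null; equivalently, for every atom x, if nu({x}) = 0 then mu({x}) = 0.
Checking each atom:
  x1: nu = 0, mu = 0 -> consistent with mu << nu.
  x2: nu = 1 > 0 -> no constraint.
  x3: nu = 0, mu = 0 -> consistent with mu << nu.
  x4: nu = 8/3 > 0 -> no constraint.
No atom violates the condition. Therefore mu << nu.

yes


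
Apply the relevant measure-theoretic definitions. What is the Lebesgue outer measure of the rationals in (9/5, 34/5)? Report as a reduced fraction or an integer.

Q cap (9/5, 34/5) is countable; list its elements as q_1, q_2, ... . Fix eps > 0 and cover the k-th point by an interval of length eps * 2^(-k). The cover has total length eps * sum_{k>=1} 2^(-k) = eps, so by definition of outer measure m*(Q cap (9/5, 34/5)) <= eps. Since eps was arbitrary and m* >= 0, the outer measure is 0.

0


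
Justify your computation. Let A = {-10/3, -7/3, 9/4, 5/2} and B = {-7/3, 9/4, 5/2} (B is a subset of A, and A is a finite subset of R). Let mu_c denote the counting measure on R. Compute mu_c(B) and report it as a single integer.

Counting measure assigns mu_c(E) = |E| (number of elements) when E is finite.
B has 3 element(s), so mu_c(B) = 3.

3


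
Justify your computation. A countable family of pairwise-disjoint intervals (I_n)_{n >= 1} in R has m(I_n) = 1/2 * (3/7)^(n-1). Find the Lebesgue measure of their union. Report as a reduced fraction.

By countable additivity of the Lebesgue measure on pairwise disjoint measurable sets,
  m(union_{n >= 1} I_n) = sum_{n >= 1} m(I_n) = sum_{n >= 1} a * r^(n-1),
  with a = 1/2 and r = 3/7.
Since 0 < r = 3/7 < 1, the geometric series converges:
  sum_{n >= 1} a * r^(n-1) = a / (1 - r).
  = 1/2 / (1 - 3/7)
  = 1/2 / (4/7)
  = 7/8.

7/8


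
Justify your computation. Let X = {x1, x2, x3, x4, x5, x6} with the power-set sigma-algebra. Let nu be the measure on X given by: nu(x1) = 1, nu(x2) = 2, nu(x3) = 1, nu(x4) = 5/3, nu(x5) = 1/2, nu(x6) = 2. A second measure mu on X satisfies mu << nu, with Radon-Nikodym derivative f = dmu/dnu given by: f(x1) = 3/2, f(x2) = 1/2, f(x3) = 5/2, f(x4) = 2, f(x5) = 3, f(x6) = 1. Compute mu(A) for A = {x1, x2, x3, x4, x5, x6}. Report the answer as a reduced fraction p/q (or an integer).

By the defining property of the Radon-Nikodym derivative, for every measurable set A,
  mu(A) = integral_A f dnu.
Since nu is a discrete measure concentrated on the atoms of X, the integral over A reduces to the sum
  mu(A) = sum_{x in A} f(x) * nu({x}).
Computing each term:
  x1: f(x1) * nu(x1) = 3/2 * 1 = 3/2.
  x2: f(x2) * nu(x2) = 1/2 * 2 = 1.
  x3: f(x3) * nu(x3) = 5/2 * 1 = 5/2.
  x4: f(x4) * nu(x4) = 2 * 5/3 = 10/3.
  x5: f(x5) * nu(x5) = 3 * 1/2 = 3/2.
  x6: f(x6) * nu(x6) = 1 * 2 = 2.
Summing: mu(A) = 3/2 + 1 + 5/2 + 10/3 + 3/2 + 2 = 71/6.

71/6


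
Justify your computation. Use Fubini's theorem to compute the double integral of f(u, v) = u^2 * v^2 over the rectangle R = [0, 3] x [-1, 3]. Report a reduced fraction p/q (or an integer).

f(u, v) is a tensor product of a function of u and a function of v, and both factors are bounded continuous (hence Lebesgue integrable) on the rectangle, so Fubini's theorem applies:
  integral_R f d(m x m) = (integral_a1^b1 u^2 du) * (integral_a2^b2 v^2 dv).
Inner integral in u: integral_{0}^{3} u^2 du = (3^3 - 0^3)/3
  = 9.
Inner integral in v: integral_{-1}^{3} v^2 dv = (3^3 - (-1)^3)/3
  = 28/3.
Product: (9) * (28/3) = 84.

84


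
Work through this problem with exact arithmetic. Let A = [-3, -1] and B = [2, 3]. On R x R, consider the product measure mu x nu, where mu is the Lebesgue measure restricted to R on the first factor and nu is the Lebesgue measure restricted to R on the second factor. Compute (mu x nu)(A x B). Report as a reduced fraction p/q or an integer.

For a measurable rectangle A x B, the product measure satisfies
  (mu x nu)(A x B) = mu(A) * nu(B).
  mu(A) = 2.
  nu(B) = 1.
  (mu x nu)(A x B) = 2 * 1 = 2.

2


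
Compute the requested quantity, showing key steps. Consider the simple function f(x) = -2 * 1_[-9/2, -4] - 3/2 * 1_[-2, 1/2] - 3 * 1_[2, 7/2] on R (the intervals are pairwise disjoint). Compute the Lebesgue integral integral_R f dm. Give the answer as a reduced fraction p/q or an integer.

For a simple function f = sum_i c_i * 1_{A_i} with disjoint A_i,
  integral f dm = sum_i c_i * m(A_i).
Lengths of the A_i:
  m(A_1) = -4 - (-9/2) = 1/2.
  m(A_2) = 1/2 - (-2) = 5/2.
  m(A_3) = 7/2 - 2 = 3/2.
Contributions c_i * m(A_i):
  (-2) * (1/2) = -1.
  (-3/2) * (5/2) = -15/4.
  (-3) * (3/2) = -9/2.
Total: -1 - 15/4 - 9/2 = -37/4.

-37/4


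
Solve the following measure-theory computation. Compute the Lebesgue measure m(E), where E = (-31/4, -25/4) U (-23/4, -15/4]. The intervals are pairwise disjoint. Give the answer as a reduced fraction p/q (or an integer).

For pairwise disjoint intervals, m(union_i I_i) = sum_i m(I_i),
and m is invariant under swapping open/closed endpoints (single points have measure 0).
So m(E) = sum_i (b_i - a_i).
  I_1 has length -25/4 - (-31/4) = 3/2.
  I_2 has length -15/4 - (-23/4) = 2.
Summing:
  m(E) = 3/2 + 2 = 7/2.

7/2


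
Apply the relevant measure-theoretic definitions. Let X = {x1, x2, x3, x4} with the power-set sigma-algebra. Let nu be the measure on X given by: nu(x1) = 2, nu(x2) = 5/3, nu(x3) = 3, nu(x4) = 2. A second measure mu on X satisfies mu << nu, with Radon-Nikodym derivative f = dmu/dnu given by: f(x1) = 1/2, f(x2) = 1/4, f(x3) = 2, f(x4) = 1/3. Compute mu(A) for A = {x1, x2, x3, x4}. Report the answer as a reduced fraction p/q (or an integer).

By the defining property of the Radon-Nikodym derivative, for every measurable set A,
  mu(A) = integral_A f dnu.
Since nu is a discrete measure concentrated on the atoms of X, the integral over A reduces to the sum
  mu(A) = sum_{x in A} f(x) * nu({x}).
Computing each term:
  x1: f(x1) * nu(x1) = 1/2 * 2 = 1.
  x2: f(x2) * nu(x2) = 1/4 * 5/3 = 5/12.
  x3: f(x3) * nu(x3) = 2 * 3 = 6.
  x4: f(x4) * nu(x4) = 1/3 * 2 = 2/3.
Summing: mu(A) = 1 + 5/12 + 6 + 2/3 = 97/12.

97/12


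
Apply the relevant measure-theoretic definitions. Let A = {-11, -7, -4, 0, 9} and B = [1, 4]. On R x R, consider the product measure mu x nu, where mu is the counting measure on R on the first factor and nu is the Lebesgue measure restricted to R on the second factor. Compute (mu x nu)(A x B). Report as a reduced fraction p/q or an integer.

For a measurable rectangle A x B, the product measure satisfies
  (mu x nu)(A x B) = mu(A) * nu(B).
  mu(A) = 5.
  nu(B) = 3.
  (mu x nu)(A x B) = 5 * 3 = 15.

15


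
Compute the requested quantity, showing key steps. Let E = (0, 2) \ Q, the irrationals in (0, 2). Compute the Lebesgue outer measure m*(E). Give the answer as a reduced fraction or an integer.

The interval I = (0, 2) has m(I) = 2 - 0 = 2 (endpoints are measure-zero, so open/closed/half-open agree). Write I = (I cap Q) u (I \ Q). The rationals in I are countable, so m*(I cap Q) = 0 (cover each rational by intervals whose total length is arbitrarily small). By countable subadditivity m*(I) <= m*(I cap Q) + m*(I \ Q), hence m*(I \ Q) >= m(I) = 2. The reverse inequality m*(I \ Q) <= m*(I) = 2 is trivial since (I \ Q) is a subset of I. Therefore m*(I \ Q) = 2.

2


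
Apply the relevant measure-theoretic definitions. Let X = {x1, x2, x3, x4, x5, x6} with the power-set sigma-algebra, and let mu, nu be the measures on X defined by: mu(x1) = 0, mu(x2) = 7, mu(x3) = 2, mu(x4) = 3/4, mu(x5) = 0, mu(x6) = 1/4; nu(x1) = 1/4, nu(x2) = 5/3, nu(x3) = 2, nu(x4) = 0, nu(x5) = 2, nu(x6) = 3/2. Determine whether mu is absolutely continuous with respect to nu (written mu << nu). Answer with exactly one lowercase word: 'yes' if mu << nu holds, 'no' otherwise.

mu << nu means: every nu-null measurable set is also mu-null; equivalently, for every atom x, if nu({x}) = 0 then mu({x}) = 0.
Checking each atom:
  x1: nu = 1/4 > 0 -> no constraint.
  x2: nu = 5/3 > 0 -> no constraint.
  x3: nu = 2 > 0 -> no constraint.
  x4: nu = 0, mu = 3/4 > 0 -> violates mu << nu.
  x5: nu = 2 > 0 -> no constraint.
  x6: nu = 3/2 > 0 -> no constraint.
The atom(s) x4 violate the condition (nu = 0 but mu > 0). Therefore mu is NOT absolutely continuous w.r.t. nu.

no


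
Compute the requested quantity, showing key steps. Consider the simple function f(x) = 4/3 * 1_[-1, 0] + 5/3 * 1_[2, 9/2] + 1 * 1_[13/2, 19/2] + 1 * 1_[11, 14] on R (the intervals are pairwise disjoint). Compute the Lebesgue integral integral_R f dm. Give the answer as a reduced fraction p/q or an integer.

For a simple function f = sum_i c_i * 1_{A_i} with disjoint A_i,
  integral f dm = sum_i c_i * m(A_i).
Lengths of the A_i:
  m(A_1) = 0 - (-1) = 1.
  m(A_2) = 9/2 - 2 = 5/2.
  m(A_3) = 19/2 - 13/2 = 3.
  m(A_4) = 14 - 11 = 3.
Contributions c_i * m(A_i):
  (4/3) * (1) = 4/3.
  (5/3) * (5/2) = 25/6.
  (1) * (3) = 3.
  (1) * (3) = 3.
Total: 4/3 + 25/6 + 3 + 3 = 23/2.

23/2


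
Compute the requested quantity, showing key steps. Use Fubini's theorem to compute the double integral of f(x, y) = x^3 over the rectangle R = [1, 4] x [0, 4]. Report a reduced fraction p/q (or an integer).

f(x, y) is a tensor product of a function of x and a function of y, and both factors are bounded continuous (hence Lebesgue integrable) on the rectangle, so Fubini's theorem applies:
  integral_R f d(m x m) = (integral_a1^b1 x^3 dx) * (integral_a2^b2 1 dy).
Inner integral in x: integral_{1}^{4} x^3 dx = (4^4 - 1^4)/4
  = 255/4.
Inner integral in y: integral_{0}^{4} 1 dy = (4^1 - 0^1)/1
  = 4.
Product: (255/4) * (4) = 255.

255


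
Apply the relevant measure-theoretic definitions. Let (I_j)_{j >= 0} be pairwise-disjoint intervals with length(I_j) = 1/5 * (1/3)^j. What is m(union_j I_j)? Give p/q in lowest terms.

By countable additivity of the Lebesgue measure on pairwise disjoint measurable sets,
  m(union_{j >= 0} I_j) = sum_{j >= 0} m(I_j) = sum_{j >= 0} a * r^j,
  with a = 1/5 and r = 1/3.
Since 0 < r = 1/3 < 1, the geometric series converges:
  sum_{j >= 0} a * r^j = a / (1 - r).
  = 1/5 / (1 - 1/3)
  = 1/5 / (2/3)
  = 3/10.

3/10


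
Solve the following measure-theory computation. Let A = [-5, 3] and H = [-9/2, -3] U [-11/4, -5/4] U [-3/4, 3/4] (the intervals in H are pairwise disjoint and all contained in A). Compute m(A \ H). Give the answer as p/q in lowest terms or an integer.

The ambient interval has length m(A) = 3 - (-5) = 8.
Since the holes are disjoint and sit inside A, by finite additivity
  m(H) = sum_i (b_i - a_i), and m(A \ H) = m(A) - m(H).
Computing the hole measures:
  m(H_1) = -3 - (-9/2) = 3/2.
  m(H_2) = -5/4 - (-11/4) = 3/2.
  m(H_3) = 3/4 - (-3/4) = 3/2.
Summed: m(H) = 3/2 + 3/2 + 3/2 = 9/2.
So m(A \ H) = 8 - 9/2 = 7/2.

7/2


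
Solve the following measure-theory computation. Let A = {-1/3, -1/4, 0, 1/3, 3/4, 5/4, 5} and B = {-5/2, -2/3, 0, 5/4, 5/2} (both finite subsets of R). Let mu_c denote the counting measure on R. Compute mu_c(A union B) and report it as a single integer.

Counting measure on a finite set equals cardinality. By inclusion-exclusion, |A union B| = |A| + |B| - |A cap B|.
|A| = 7, |B| = 5, |A cap B| = 2.
So mu_c(A union B) = 7 + 5 - 2 = 10.

10


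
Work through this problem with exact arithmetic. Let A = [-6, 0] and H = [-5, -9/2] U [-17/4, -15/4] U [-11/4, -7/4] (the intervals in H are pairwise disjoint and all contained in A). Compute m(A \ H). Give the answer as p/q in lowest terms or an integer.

The ambient interval has length m(A) = 0 - (-6) = 6.
Since the holes are disjoint and sit inside A, by finite additivity
  m(H) = sum_i (b_i - a_i), and m(A \ H) = m(A) - m(H).
Computing the hole measures:
  m(H_1) = -9/2 - (-5) = 1/2.
  m(H_2) = -15/4 - (-17/4) = 1/2.
  m(H_3) = -7/4 - (-11/4) = 1.
Summed: m(H) = 1/2 + 1/2 + 1 = 2.
So m(A \ H) = 6 - 2 = 4.

4


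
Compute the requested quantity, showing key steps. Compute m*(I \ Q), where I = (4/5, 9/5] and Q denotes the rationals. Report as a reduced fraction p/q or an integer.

The interval I = (4/5, 9/5] has m(I) = 9/5 - 4/5 = 1 (endpoints are measure-zero, so open/closed/half-open agree). Write I = (I cap Q) u (I \ Q). The rationals in I are countable, so m*(I cap Q) = 0 (cover each rational by intervals whose total length is arbitrarily small). By countable subadditivity m*(I) <= m*(I cap Q) + m*(I \ Q), hence m*(I \ Q) >= m(I) = 1. The reverse inequality m*(I \ Q) <= m*(I) = 1 is trivial since (I \ Q) is a subset of I. Therefore m*(I \ Q) = 1.

1


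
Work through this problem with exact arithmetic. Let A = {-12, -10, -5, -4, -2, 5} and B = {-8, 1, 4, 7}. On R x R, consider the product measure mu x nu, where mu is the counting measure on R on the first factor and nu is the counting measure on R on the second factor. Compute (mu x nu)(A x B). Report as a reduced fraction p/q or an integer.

For a measurable rectangle A x B, the product measure satisfies
  (mu x nu)(A x B) = mu(A) * nu(B).
  mu(A) = 6.
  nu(B) = 4.
  (mu x nu)(A x B) = 6 * 4 = 24.

24


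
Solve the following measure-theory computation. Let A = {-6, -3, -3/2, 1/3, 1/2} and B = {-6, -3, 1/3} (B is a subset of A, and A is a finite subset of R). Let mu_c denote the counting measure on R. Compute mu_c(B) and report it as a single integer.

Counting measure assigns mu_c(E) = |E| (number of elements) when E is finite.
B has 3 element(s), so mu_c(B) = 3.

3


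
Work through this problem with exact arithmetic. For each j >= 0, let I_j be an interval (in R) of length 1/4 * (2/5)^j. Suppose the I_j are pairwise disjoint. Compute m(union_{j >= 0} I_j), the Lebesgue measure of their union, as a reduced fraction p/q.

By countable additivity of the Lebesgue measure on pairwise disjoint measurable sets,
  m(union_{j >= 0} I_j) = sum_{j >= 0} m(I_j) = sum_{j >= 0} a * r^j,
  with a = 1/4 and r = 2/5.
Since 0 < r = 2/5 < 1, the geometric series converges:
  sum_{j >= 0} a * r^j = a / (1 - r).
  = 1/4 / (1 - 2/5)
  = 1/4 / (3/5)
  = 5/12.

5/12


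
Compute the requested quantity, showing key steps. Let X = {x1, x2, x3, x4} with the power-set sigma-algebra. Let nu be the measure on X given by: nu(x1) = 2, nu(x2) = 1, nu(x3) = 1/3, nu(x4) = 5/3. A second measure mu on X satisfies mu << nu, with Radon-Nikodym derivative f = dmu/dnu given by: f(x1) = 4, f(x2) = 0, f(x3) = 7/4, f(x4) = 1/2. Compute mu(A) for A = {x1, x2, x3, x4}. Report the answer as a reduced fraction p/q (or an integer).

By the defining property of the Radon-Nikodym derivative, for every measurable set A,
  mu(A) = integral_A f dnu.
Since nu is a discrete measure concentrated on the atoms of X, the integral over A reduces to the sum
  mu(A) = sum_{x in A} f(x) * nu({x}).
Computing each term:
  x1: f(x1) * nu(x1) = 4 * 2 = 8.
  x2: f(x2) * nu(x2) = 0 * 1 = 0.
  x3: f(x3) * nu(x3) = 7/4 * 1/3 = 7/12.
  x4: f(x4) * nu(x4) = 1/2 * 5/3 = 5/6.
Summing: mu(A) = 8 + 0 + 7/12 + 5/6 = 113/12.

113/12


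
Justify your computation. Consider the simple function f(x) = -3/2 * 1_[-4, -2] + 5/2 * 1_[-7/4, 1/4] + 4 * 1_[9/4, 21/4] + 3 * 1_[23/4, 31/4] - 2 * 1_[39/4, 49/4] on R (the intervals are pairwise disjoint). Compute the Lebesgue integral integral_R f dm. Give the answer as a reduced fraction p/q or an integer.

For a simple function f = sum_i c_i * 1_{A_i} with disjoint A_i,
  integral f dm = sum_i c_i * m(A_i).
Lengths of the A_i:
  m(A_1) = -2 - (-4) = 2.
  m(A_2) = 1/4 - (-7/4) = 2.
  m(A_3) = 21/4 - 9/4 = 3.
  m(A_4) = 31/4 - 23/4 = 2.
  m(A_5) = 49/4 - 39/4 = 5/2.
Contributions c_i * m(A_i):
  (-3/2) * (2) = -3.
  (5/2) * (2) = 5.
  (4) * (3) = 12.
  (3) * (2) = 6.
  (-2) * (5/2) = -5.
Total: -3 + 5 + 12 + 6 - 5 = 15.

15


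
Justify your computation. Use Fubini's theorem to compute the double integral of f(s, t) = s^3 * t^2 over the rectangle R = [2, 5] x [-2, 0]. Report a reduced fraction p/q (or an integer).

f(s, t) is a tensor product of a function of s and a function of t, and both factors are bounded continuous (hence Lebesgue integrable) on the rectangle, so Fubini's theorem applies:
  integral_R f d(m x m) = (integral_a1^b1 s^3 ds) * (integral_a2^b2 t^2 dt).
Inner integral in s: integral_{2}^{5} s^3 ds = (5^4 - 2^4)/4
  = 609/4.
Inner integral in t: integral_{-2}^{0} t^2 dt = (0^3 - (-2)^3)/3
  = 8/3.
Product: (609/4) * (8/3) = 406.

406


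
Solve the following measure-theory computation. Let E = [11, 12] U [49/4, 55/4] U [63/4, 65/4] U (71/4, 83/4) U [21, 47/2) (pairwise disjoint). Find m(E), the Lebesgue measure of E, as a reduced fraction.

For pairwise disjoint intervals, m(union_i I_i) = sum_i m(I_i),
and m is invariant under swapping open/closed endpoints (single points have measure 0).
So m(E) = sum_i (b_i - a_i).
  I_1 has length 12 - 11 = 1.
  I_2 has length 55/4 - 49/4 = 3/2.
  I_3 has length 65/4 - 63/4 = 1/2.
  I_4 has length 83/4 - 71/4 = 3.
  I_5 has length 47/2 - 21 = 5/2.
Summing:
  m(E) = 1 + 3/2 + 1/2 + 3 + 5/2 = 17/2.

17/2


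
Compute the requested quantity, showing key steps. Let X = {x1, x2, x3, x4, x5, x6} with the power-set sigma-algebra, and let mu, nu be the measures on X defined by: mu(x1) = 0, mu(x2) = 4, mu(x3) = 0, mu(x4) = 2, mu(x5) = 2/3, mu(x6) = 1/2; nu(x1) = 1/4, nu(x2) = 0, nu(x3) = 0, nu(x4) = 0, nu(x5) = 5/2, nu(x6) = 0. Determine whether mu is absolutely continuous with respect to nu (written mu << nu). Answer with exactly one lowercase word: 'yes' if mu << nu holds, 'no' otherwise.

mu << nu means: every nu-null measurable set is also mu-null; equivalently, for every atom x, if nu({x}) = 0 then mu({x}) = 0.
Checking each atom:
  x1: nu = 1/4 > 0 -> no constraint.
  x2: nu = 0, mu = 4 > 0 -> violates mu << nu.
  x3: nu = 0, mu = 0 -> consistent with mu << nu.
  x4: nu = 0, mu = 2 > 0 -> violates mu << nu.
  x5: nu = 5/2 > 0 -> no constraint.
  x6: nu = 0, mu = 1/2 > 0 -> violates mu << nu.
The atom(s) x2, x4, x6 violate the condition (nu = 0 but mu > 0). Therefore mu is NOT absolutely continuous w.r.t. nu.

no


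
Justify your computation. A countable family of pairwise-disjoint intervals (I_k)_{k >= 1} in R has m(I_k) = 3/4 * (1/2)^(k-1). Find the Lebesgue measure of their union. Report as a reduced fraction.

By countable additivity of the Lebesgue measure on pairwise disjoint measurable sets,
  m(union_{k >= 1} I_k) = sum_{k >= 1} m(I_k) = sum_{k >= 1} a * r^(k-1),
  with a = 3/4 and r = 1/2.
Since 0 < r = 1/2 < 1, the geometric series converges:
  sum_{k >= 1} a * r^(k-1) = a / (1 - r).
  = 3/4 / (1 - 1/2)
  = 3/4 / (1/2)
  = 3/2.

3/2


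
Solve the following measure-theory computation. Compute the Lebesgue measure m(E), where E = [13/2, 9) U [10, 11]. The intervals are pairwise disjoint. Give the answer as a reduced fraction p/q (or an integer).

For pairwise disjoint intervals, m(union_i I_i) = sum_i m(I_i),
and m is invariant under swapping open/closed endpoints (single points have measure 0).
So m(E) = sum_i (b_i - a_i).
  I_1 has length 9 - 13/2 = 5/2.
  I_2 has length 11 - 10 = 1.
Summing:
  m(E) = 5/2 + 1 = 7/2.

7/2


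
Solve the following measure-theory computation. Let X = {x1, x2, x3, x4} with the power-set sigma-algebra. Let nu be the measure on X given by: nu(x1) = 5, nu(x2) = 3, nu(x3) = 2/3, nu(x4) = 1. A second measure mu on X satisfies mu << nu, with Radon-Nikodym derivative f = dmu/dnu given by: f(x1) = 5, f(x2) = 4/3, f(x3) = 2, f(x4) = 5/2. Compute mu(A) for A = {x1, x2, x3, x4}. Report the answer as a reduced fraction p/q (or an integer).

By the defining property of the Radon-Nikodym derivative, for every measurable set A,
  mu(A) = integral_A f dnu.
Since nu is a discrete measure concentrated on the atoms of X, the integral over A reduces to the sum
  mu(A) = sum_{x in A} f(x) * nu({x}).
Computing each term:
  x1: f(x1) * nu(x1) = 5 * 5 = 25.
  x2: f(x2) * nu(x2) = 4/3 * 3 = 4.
  x3: f(x3) * nu(x3) = 2 * 2/3 = 4/3.
  x4: f(x4) * nu(x4) = 5/2 * 1 = 5/2.
Summing: mu(A) = 25 + 4 + 4/3 + 5/2 = 197/6.

197/6


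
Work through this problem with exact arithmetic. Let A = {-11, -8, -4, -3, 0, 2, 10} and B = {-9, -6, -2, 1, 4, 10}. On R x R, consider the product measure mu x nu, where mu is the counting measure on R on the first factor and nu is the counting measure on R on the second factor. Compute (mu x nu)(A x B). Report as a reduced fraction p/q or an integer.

For a measurable rectangle A x B, the product measure satisfies
  (mu x nu)(A x B) = mu(A) * nu(B).
  mu(A) = 7.
  nu(B) = 6.
  (mu x nu)(A x B) = 7 * 6 = 42.

42


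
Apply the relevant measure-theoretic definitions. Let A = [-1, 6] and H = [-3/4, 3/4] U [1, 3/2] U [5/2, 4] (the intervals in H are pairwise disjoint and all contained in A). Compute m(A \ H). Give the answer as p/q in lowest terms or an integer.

The ambient interval has length m(A) = 6 - (-1) = 7.
Since the holes are disjoint and sit inside A, by finite additivity
  m(H) = sum_i (b_i - a_i), and m(A \ H) = m(A) - m(H).
Computing the hole measures:
  m(H_1) = 3/4 - (-3/4) = 3/2.
  m(H_2) = 3/2 - 1 = 1/2.
  m(H_3) = 4 - 5/2 = 3/2.
Summed: m(H) = 3/2 + 1/2 + 3/2 = 7/2.
So m(A \ H) = 7 - 7/2 = 7/2.

7/2
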